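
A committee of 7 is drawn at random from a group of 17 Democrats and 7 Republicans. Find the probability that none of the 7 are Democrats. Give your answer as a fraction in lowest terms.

1/346104

There are C(24,7) = 346104 possible selections.
Selections with no Democrats (all Republicans): C(7,7) = 1.
Probability = 1/346104.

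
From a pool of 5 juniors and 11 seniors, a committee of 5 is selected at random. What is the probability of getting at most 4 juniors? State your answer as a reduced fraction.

There are C(16,5) = 4368 ways to choose the 5.
The complement is exactly 5 juniors: C(5,5)·C(11,0) = 1.
Probability = 1 − 1/4368 = 4367/4368.

4367/4368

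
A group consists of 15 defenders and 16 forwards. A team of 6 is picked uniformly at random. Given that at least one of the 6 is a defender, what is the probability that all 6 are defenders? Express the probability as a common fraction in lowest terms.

55/8003

Work in counts. Selections with at least one defender: C(31,6) − C(16,6) = 736281 − 8008 = 728273.
Of those, selections where all 6 are defenders: C(15,6) = 5005.
Conditional probability = 5005/728273 = 55/8003.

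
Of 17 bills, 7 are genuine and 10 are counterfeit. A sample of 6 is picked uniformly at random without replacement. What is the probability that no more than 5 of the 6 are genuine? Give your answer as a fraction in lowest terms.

Total selections: C(17,6) = 12376.
The complement is exactly 6 genuine: C(7,6)·C(10,0) = 7.
Probability = 1 − 7/12376 = 12369/12376 = 1767/1768.

1767/1768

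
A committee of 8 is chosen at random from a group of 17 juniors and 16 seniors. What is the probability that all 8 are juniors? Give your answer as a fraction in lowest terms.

There are C(33,8) = 13884156 possible selections.
Selections with all juniors: C(17,8) = 24310.
Probability = 24310/13884156 = 85/48546.

85/48546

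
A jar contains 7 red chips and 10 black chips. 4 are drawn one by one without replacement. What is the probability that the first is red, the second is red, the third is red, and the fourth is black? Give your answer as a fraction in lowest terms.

5/136

Multiply the conditional probabilities at each draw: 7/17 · 6/16 · 5/15 · 10/14 = 2100/57120 = 5/136.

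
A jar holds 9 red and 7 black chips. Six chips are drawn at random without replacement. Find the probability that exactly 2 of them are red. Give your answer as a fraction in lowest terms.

45/286

The sample space is all 6-subsets of the 16: C(16,6) = 8008.
Selections with exactly 2 red: choose 2 of the 9 red and 4 of the 7 black, C(9,2)·C(7,4) = 36·35 = 1260.
Probability = 1260/8008 = 45/286.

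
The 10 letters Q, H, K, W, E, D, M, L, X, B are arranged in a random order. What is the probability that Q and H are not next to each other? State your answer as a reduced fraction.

There are 10! = 3628800 arrangements.
Arrangements with Q and H adjacent: 2·9! = 725760.
So not adjacent: 3628800 − 725760 = 2903040, probability 2903040/3628800 = 4/5.

4/5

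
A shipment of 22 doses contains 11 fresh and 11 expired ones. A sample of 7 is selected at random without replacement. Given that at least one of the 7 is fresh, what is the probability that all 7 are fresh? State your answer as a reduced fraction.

5/2579

Work in counts. Selections with at least one fresh: C(22,7) − C(11,7) = 170544 − 330 = 170214.
Of those, selections where all 7 are fresh: C(11,7) = 330.
Conditional probability = 330/170214 = 5/2579.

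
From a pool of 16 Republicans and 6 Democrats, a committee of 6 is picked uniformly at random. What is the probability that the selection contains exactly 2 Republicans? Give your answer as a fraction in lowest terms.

600/24871

The sample space is all 6-subsets of the 22: C(22,6) = 74613.
Selections with exactly 2 Republicans: choose 2 of the 16 Republicans and 4 of the 6 Democrats, C(16,2)·C(6,4) = 120·15 = 1800.
Probability = 1800/74613 = 600/24871.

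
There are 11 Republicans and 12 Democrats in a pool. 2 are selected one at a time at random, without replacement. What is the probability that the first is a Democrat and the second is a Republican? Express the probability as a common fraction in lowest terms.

Multiply the conditional probabilities at each draw: 12/23 · 11/22 = 132/506 = 6/23.

6/23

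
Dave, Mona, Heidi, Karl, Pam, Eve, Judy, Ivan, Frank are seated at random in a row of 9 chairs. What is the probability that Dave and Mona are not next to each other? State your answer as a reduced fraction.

There are 9! = 362880 arrangements.
Arrangements with Dave and Mona adjacent: 2·8! = 80640.
So not adjacent: 362880 − 80640 = 282240, probability 282240/362880 = 7/9.

7/9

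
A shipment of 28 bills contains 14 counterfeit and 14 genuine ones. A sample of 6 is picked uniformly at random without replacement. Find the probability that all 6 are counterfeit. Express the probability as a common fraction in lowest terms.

There are C(28,6) = 376740 possible selections.
Selections with all counterfeit: C(14,6) = 3003.
Probability = 3003/376740 = 11/1380.

11/1380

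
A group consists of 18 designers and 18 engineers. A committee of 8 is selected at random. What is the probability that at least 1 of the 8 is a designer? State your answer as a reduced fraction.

There are C(36,8) = 30260340 ways to choose the 8.
Favorable selections (at least 1 designer): C(18,1)·C(18,7) + C(18,2)·C(18,6) + C(18,3)·C(18,5) + C(18,4)·C(18,4) + C(18,5)·C(18,3) + C(18,6)·C(18,2) + C(18,7)·C(18,1) + C(18,8)·C(18,0) = 572832 + 2840292 + 6991488 + 9363600 + 6991488 + 2840292 + 572832 + 43758 = 30216582.
Probability = 30216582/30260340 = 8977/8990.

8977/8990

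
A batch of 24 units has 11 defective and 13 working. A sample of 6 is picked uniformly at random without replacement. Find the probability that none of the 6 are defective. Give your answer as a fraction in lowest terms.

There are C(24,6) = 134596 possible selections.
Selections with no defective (all working): C(13,6) = 1716.
Probability = 1716/134596 = 39/3059.

39/3059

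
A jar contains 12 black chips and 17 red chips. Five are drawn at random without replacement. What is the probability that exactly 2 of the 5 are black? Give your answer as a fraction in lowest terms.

Total number of selections: C(29,5) = 118755.
Selections with exactly 2 black: choose 2 of the 12 black and 3 of the 17 red, C(12,2)·C(17,3) = 66·680 = 44880.
Probability = 44880/118755 = 2992/7917.

2992/7917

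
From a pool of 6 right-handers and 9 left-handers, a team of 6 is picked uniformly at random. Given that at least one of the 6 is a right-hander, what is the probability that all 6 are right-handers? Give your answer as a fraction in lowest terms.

Work in counts. Selections with at least one right-hander: C(15,6) − C(9,6) = 5005 − 84 = 4921.
Of those, selections where all 6 are right-handers: C(6,6) = 1.
Conditional probability = 1/4921.

1/4921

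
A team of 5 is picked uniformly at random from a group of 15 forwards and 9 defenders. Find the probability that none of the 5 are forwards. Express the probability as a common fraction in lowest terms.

3/1012

There are C(24,5) = 42504 possible selections.
Selections with no forwards (all defenders): C(9,5) = 126.
Probability = 126/42504 = 3/1012.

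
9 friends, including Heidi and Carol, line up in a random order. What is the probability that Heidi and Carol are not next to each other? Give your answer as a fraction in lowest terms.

7/9

There are 9! = 362880 arrangements.
Arrangements with Heidi and Carol adjacent: 2·8! = 80640.
So not adjacent: 362880 − 80640 = 282240, probability 282240/362880 = 7/9.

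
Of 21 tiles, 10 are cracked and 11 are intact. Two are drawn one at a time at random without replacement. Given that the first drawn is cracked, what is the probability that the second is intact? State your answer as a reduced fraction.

After removing one cracked, 20 remain: 9 cracked and 11 intact.
So the probability the next is intact is 11/20.

11/20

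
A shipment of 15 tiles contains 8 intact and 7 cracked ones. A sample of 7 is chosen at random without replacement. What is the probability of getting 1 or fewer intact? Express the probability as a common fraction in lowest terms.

19/2145

Total selections: C(15,7) = 6435.
Favorable selections (1 or fewer intact): C(8,0)·C(7,7) + C(8,1)·C(7,6) = 1 + 56 = 57.
Probability = 57/6435 = 19/2145.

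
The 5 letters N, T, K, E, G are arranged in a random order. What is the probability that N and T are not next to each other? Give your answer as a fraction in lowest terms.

There are 5! = 120 arrangements.
Arrangements with N and T adjacent: 2·4! = 48.
So not adjacent: 120 − 48 = 72, probability 72/120 = 3/5.

3/5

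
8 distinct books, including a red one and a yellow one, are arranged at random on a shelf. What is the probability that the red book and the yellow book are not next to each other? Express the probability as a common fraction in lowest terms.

There are 8! = 40320 arrangements.
Arrangements with the red book and the yellow book adjacent: 2·7! = 10080.
So not adjacent: 40320 − 10080 = 30240, probability 30240/40320 = 3/4.

3/4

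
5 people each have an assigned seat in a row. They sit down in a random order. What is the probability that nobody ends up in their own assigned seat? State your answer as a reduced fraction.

11/30

There are 5! = 120 seatings.
By inclusion-exclusion, seatings with no fixed points: C(5,0)·5! − C(5,1)·4! + C(5,2)·3! − C(5,3)·2! + C(5,4)·1! − C(5,5)·0! = 44.
Probability = 44/120 = 11/30.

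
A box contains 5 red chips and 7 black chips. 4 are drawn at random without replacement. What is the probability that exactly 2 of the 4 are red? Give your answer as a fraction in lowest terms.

14/33

Total number of selections: C(12,4) = 495.
Selections with exactly 2 red: choose 2 of the 5 red and 2 of the 7 black, C(5,2)·C(7,2) = 10·21 = 210.
Probability = 210/495 = 14/33.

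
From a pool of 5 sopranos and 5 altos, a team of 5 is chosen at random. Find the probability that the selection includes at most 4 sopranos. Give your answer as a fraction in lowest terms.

There are C(10,5) = 252 ways to choose the 5.
Favorable selections (at most 4 sopranos): C(5,0)·C(5,5) + C(5,1)·C(5,4) + C(5,2)·C(5,3) + C(5,3)·C(5,2) + C(5,4)·C(5,1) = 1 + 25 + 100 + 100 + 25 = 251.
Probability = 251/252.

251/252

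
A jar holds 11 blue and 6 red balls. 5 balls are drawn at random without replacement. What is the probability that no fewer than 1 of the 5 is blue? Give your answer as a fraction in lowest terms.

3091/3094

Total selections: C(17,5) = 6188.
The complement is all 5 are red: C(6,5) = 6.
Probability = 1 − 6/6188 = 6182/6188 = 3091/3094.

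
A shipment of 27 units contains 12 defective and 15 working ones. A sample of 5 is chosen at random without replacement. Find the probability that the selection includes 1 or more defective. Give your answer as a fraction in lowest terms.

1993/2070

There are C(27,5) = 80730 ways to choose the 5.
The complement is all 5 are working: C(15,5) = 3003.
Probability = 1 − 3003/80730 = 77727/80730 = 1993/2070.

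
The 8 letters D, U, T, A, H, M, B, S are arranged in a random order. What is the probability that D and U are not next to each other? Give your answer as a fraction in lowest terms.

There are 8! = 40320 arrangements.
Arrangements with D and U adjacent: 2·7! = 10080.
So not adjacent: 40320 − 10080 = 30240, probability 30240/40320 = 3/4.

3/4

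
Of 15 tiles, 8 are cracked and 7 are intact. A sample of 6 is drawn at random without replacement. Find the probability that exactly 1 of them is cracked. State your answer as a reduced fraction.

The sample space is all 6-subsets of the 15: C(15,6) = 5005.
Selections with exactly 1 cracked: choose 1 of the 8 cracked and 5 of the 7 intact, C(8,1)·C(7,5) = 8·21 = 168.
Probability = 168/5005 = 24/715.

24/715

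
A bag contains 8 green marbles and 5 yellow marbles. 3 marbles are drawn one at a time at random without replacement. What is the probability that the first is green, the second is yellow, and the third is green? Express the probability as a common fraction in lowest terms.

70/429

Multiply the conditional probabilities at each draw: 8/13 · 5/12 · 7/11 = 280/1716 = 70/429.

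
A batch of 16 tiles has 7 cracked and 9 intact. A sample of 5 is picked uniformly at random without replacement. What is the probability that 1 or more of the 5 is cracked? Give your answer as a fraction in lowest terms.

101/104

Total selections: C(16,5) = 4368.
Favorable selections (1 or more cracked): C(7,1)·C(9,4) + C(7,2)·C(9,3) + C(7,3)·C(9,2) + C(7,4)·C(9,1) + C(7,5)·C(9,0) = 882 + 1764 + 1260 + 315 + 21 = 4242.
Probability = 4242/4368 = 101/104.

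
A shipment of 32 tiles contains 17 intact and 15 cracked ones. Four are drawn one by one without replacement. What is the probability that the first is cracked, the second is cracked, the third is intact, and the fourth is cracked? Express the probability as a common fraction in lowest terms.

Multiply the conditional probabilities at each draw: 15/32 · 14/31 · 17/30 · 13/29 = 46410/863040 = 1547/28768.

1547/28768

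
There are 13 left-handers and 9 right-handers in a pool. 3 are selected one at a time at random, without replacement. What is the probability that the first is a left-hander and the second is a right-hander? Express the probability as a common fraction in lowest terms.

39/154

Multiply the conditional probabilities at each draw: 13/22 · 9/21 = 117/462 = 39/154.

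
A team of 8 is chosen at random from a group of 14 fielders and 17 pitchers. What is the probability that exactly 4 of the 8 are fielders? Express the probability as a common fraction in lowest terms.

There are C(31,8) = 7888725 ways to choose 8 from 31.
Selections with exactly 4 fielders: choose 4 of the 14 fielders and 4 of the 17 pitchers, C(14,4)·C(17,4) = 1001·2380 = 2382380.
Probability = 2382380/7888725 = 36652/121365.

36652/121365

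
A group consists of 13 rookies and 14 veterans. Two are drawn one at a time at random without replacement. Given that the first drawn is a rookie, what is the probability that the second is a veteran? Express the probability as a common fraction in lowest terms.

7/13

After removing one rookie, 26 remain: 12 rookies and 14 veterans.
So the probability the next is a veteran is 14/26 = 7/13.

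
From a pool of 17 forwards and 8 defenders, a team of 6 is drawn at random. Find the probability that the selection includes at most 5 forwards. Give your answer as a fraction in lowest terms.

There are C(25,6) = 177100 ways to choose the 6.
The complement is exactly 6 forwards: C(17,6)·C(8,0) = 12376.
Probability = 1 − 12376/177100 = 164724/177100 = 5883/6325.

5883/6325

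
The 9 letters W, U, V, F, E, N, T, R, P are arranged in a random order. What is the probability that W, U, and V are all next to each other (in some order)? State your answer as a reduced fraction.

1/12

There are 9! = 362880 arrangements.
Treat the three as one block: 7! placements × 3! orders within the block = 5040·6 = 30240.
Probability = 30240/362880 = 1/12.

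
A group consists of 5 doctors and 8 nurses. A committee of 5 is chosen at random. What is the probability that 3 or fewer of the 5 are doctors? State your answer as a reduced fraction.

1246/1287

There are C(13,5) = 1287 ways to choose the 5.
Count the complement (more than 3 doctors): C(5,4)·C(8,1) + C(5,5)·C(8,0) = 40 + 1 = 41.
Probability = 1 − 41/1287 = 1246/1287.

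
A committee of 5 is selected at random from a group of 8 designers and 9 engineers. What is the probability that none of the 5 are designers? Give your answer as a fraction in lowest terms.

There are C(17,5) = 6188 possible selections.
Selections with no designers (all engineers): C(9,5) = 126.
Probability = 126/6188 = 9/442.

9/442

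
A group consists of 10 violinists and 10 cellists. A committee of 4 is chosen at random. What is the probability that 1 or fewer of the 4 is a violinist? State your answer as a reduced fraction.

94/323

There are C(20,4) = 4845 ways to choose the 4.
Favorable selections (1 or fewer violinist): C(10,0)·C(10,4) + C(10,1)·C(10,3) = 210 + 1200 = 1410.
Probability = 1410/4845 = 94/323.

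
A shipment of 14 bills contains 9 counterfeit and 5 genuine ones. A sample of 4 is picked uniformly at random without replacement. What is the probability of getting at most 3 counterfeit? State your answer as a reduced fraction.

125/143

There are C(14,4) = 1001 ways to choose the 4.
Favorable selections (at most 3 counterfeit): C(9,0)·C(5,4) + C(9,1)·C(5,3) + C(9,2)·C(5,2) + C(9,3)·C(5,1) = 5 + 90 + 360 + 420 = 875.
Probability = 875/1001 = 125/143.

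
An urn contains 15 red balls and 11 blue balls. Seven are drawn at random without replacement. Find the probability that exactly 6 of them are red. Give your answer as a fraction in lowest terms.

Total number of selections: C(26,7) = 657800.
Selections with exactly 6 red: choose 6 of the 15 red and 1 of the 11 blue, C(15,6)·C(11,1) = 5005·11 = 55055.
Probability = 55055/657800 = 77/920.

77/920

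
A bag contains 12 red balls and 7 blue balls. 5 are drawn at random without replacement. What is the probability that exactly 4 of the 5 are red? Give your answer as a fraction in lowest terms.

385/1292

There are C(19,5) = 11628 ways to choose 5 from 19.
Selections with exactly 4 red: choose 4 of the 12 red and 1 of the 7 blue, C(12,4)·C(7,1) = 495·7 = 3465.
Probability = 3465/11628 = 385/1292.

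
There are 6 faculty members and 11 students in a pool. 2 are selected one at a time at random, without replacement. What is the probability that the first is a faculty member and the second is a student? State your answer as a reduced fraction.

33/136

Multiply the conditional probabilities at each draw: 6/17 · 11/16 = 66/272 = 33/136.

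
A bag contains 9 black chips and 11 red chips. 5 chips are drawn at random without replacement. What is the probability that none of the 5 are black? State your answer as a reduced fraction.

77/2584

There are C(20,5) = 15504 possible selections.
Selections with no black (all red): C(11,5) = 462.
Probability = 462/15504 = 77/2584.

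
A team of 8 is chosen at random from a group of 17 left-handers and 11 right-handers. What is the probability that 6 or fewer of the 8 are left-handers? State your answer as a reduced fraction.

2867/3105

There are C(28,8) = 3108105 ways to choose the 8.
Count the complement (more than 6 left-handers): C(17,7)·C(11,1) + C(17,8)·C(11,0) = 213928 + 24310 = 238238.
Probability = 1 − 238238/3108105 = 2869867/3108105 = 2867/3105.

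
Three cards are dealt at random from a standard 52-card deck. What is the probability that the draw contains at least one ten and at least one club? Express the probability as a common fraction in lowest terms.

There are C(52,3) = 22100 possible draws.
By inclusion-exclusion on the complements, draws missing all tens or all clubs: C(48,3) + C(39,3) − C(36,3) = 17296 + 9139 − 7140 = 19295.
So draws with at least one of each: 22100 − 19295 = 2805, probability 2805/22100 = 33/260.

33/260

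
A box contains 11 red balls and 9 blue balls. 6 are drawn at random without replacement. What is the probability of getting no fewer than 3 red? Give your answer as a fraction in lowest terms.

There are C(20,6) = 38760 ways to choose the 6.
Count the complement (fewer than 3 red): C(11,0)·C(9,6) + C(11,1)·C(9,5) + C(11,2)·C(9,4) = 84 + 1386 + 6930 = 8400.
Probability = 1 − 8400/38760 = 30360/38760 = 253/323.

253/323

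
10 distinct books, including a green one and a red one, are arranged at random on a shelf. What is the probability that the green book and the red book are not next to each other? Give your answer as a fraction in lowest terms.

4/5

There are 10! = 3628800 arrangements.
Arrangements with the green book and the red book adjacent: 2·9! = 725760.
So not adjacent: 3628800 − 725760 = 2903040, probability 2903040/3628800 = 4/5.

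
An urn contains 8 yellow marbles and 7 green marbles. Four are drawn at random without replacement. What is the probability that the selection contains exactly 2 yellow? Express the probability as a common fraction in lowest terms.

28/65

The sample space is all 4-subsets of the 15: C(15,4) = 1365.
Selections with exactly 2 yellow: choose 2 of the 8 yellow and 2 of the 7 green, C(8,2)·C(7,2) = 28·21 = 588.
Probability = 588/1365 = 28/65.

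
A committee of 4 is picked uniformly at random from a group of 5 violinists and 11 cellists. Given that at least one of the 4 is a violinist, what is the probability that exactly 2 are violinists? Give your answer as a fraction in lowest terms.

Work in counts. Selections with at least one violinist: C(16,4) − C(11,4) = 1820 − 330 = 1490.
Of those, selections where exactly 2 are violinists: C(5,2)·C(11,2) = 10·55 = 550.
Conditional probability = 550/1490 = 55/149.

55/149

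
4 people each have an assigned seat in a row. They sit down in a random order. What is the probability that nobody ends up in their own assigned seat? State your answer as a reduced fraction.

3/8

There are 4! = 24 seatings.
By inclusion-exclusion, seatings with no fixed points: C(4,0)·4! − C(4,1)·3! + C(4,2)·2! − C(4,3)·1! + C(4,4)·0! = 9.
Probability = 9/24 = 3/8.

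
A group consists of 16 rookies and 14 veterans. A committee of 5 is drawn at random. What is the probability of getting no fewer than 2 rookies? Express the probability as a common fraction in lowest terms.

76/87

There are C(30,5) = 142506 ways to choose the 5.
Favorable selections (no fewer than 2 rookies): C(16,2)·C(14,3) + C(16,3)·C(14,2) + C(16,4)·C(14,1) + C(16,5)·C(14,0) = 43680 + 50960 + 25480 + 4368 = 124488.
Probability = 124488/142506 = 76/87.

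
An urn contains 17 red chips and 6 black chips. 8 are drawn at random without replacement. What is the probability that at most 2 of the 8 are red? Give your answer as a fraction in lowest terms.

Total selections: C(23,8) = 490314.
Favorable selections (at most 2 red): C(17,2)·C(6,6) = 136.
Probability = 136/490314 = 4/14421.

4/14421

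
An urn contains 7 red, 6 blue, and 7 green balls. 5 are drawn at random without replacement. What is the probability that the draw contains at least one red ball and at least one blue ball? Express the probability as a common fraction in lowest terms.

161/204

There are C(20,5) = 15504 possible draws.
By inclusion-exclusion on the complements, draws missing all red or all blue: C(13,5) + C(14,5) − C(7,5) = 1287 + 2002 − 21 = 3268.
So draws with at least one of each: 15504 − 3268 = 12236, probability 12236/15504 = 161/204.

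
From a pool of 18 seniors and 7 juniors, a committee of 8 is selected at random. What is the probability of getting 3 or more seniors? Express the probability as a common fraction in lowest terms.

10914/10925

Total selections: C(25,8) = 1081575.
Count the complement (fewer than 3 seniors): C(18,1)·C(7,7) + C(18,2)·C(7,6) = 18 + 1071 = 1089.
Probability = 1 − 1089/1081575 = 1080486/1081575 = 10914/10925.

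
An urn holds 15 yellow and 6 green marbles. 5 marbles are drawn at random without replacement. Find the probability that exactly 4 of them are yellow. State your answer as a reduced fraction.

There are C(21,5) = 20349 ways to choose 5 from 21.
Selections with exactly 4 yellow: choose 4 of the 15 yellow and 1 of the 6 green, C(15,4)·C(6,1) = 1365·6 = 8190.
Probability = 8190/20349 = 130/323.

130/323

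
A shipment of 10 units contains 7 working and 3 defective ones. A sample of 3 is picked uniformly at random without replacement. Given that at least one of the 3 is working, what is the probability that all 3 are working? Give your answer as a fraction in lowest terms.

5/17

Work in counts. Selections with at least one working: C(10,3) − C(3,3) = 120 − 1 = 119.
Of those, selections where all 3 are working: C(7,3) = 35.
Conditional probability = 35/119 = 5/17.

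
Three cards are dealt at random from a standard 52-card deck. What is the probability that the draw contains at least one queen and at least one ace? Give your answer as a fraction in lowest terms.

There are C(52,3) = 22100 possible draws.
By inclusion-exclusion on the complements, draws missing all queens or all aces: C(48,3) + C(48,3) − C(44,3) = 17296 + 17296 − 13244 = 21348.
So draws with at least one of each: 22100 − 21348 = 752, probability 752/22100 = 188/5525.

188/5525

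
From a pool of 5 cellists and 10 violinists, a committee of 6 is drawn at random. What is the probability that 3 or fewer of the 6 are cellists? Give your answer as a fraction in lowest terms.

954/1001

Total selections: C(15,6) = 5005.
Count the complement (more than 3 cellists): C(5,4)·C(10,2) + C(5,5)·C(10,1) = 225 + 10 = 235.
Probability = 1 − 235/5005 = 4770/5005 = 954/1001.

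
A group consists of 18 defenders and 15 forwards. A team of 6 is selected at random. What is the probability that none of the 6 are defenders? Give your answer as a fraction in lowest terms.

There are C(33,6) = 1107568 possible selections.
Selections with no defenders (all forwards): C(15,6) = 5005.
Probability = 5005/1107568 = 65/14384.

65/14384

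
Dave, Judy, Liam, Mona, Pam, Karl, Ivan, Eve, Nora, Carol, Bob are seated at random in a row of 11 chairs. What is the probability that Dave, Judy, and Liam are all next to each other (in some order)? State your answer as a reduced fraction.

There are 11! = 39916800 arrangements.
Treat the three as one block: 9! placements × 3! orders within the block = 362880·6 = 2177280.
Probability = 2177280/39916800 = 3/55.

3/55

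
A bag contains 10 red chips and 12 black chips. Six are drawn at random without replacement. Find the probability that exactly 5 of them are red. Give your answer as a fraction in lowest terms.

144/3553

There are C(22,6) = 74613 ways to choose 6 from 22.
Selections with exactly 5 red: choose 5 of the 10 red and 1 of the 12 black, C(10,5)·C(12,1) = 252·12 = 3024.
Probability = 3024/74613 = 144/3553.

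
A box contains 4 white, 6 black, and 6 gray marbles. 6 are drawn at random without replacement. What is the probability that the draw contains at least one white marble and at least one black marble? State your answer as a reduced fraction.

625/728

There are C(16,6) = 8008 possible draws.
By inclusion-exclusion on the complements, draws missing all white or all black: C(12,6) + C(10,6) − C(6,6) = 924 + 210 − 1 = 1133.
So draws with at least one of each: 8008 − 1133 = 6875, probability 6875/8008 = 625/728.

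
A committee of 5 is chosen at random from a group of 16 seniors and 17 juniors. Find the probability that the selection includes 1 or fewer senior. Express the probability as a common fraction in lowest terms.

There are C(33,5) = 237336 ways to choose the 5.
Favorable selections (1 or fewer senior): C(16,0)·C(17,5) + C(16,1)·C(17,4) = 6188 + 38080 = 44268.
Probability = 44268/237336 = 119/638.

119/638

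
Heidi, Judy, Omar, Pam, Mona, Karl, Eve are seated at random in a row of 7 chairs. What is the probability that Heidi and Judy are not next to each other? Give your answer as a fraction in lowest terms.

There are 7! = 5040 arrangements.
Arrangements with Heidi and Judy adjacent: 2·6! = 1440.
So not adjacent: 5040 − 1440 = 3600, probability 3600/5040 = 5/7.

5/7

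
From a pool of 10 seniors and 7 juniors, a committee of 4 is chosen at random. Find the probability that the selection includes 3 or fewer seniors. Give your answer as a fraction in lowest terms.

31/34

Total selections: C(17,4) = 2380.
The complement is exactly 4 seniors: C(10,4)·C(7,0) = 210.
Probability = 1 − 210/2380 = 2170/2380 = 31/34.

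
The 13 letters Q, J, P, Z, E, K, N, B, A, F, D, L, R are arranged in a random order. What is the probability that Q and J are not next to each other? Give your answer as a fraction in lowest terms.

11/13

There are 13! = 6227020800 arrangements.
Arrangements with Q and J adjacent: 2·12! = 958003200.
So not adjacent: 6227020800 − 958003200 = 5269017600, probability 5269017600/6227020800 = 11/13.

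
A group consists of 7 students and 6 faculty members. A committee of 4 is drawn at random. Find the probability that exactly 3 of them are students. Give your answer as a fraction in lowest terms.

The sample space is all 4-subsets of the 13: C(13,4) = 715.
Selections with exactly 3 students: choose 3 of the 7 students and 1 of the 6 faculty members, C(7,3)·C(6,1) = 35·6 = 210.
Probability = 210/715 = 42/143.

42/143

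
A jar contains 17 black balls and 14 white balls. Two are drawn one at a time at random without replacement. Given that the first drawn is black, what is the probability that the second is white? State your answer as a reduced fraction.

7/15

After removing one black, 30 remain: 16 black and 14 white.
So the probability the next is white is 14/30 = 7/15.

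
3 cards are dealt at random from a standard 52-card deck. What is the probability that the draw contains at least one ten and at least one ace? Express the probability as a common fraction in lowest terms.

There are C(52,3) = 22100 possible draws.
By inclusion-exclusion on the complements, draws missing all tens or all aces: C(48,3) + C(48,3) − C(44,3) = 17296 + 17296 − 13244 = 21348.
So draws with at least one of each: 22100 − 21348 = 752, probability 752/22100 = 188/5525.

188/5525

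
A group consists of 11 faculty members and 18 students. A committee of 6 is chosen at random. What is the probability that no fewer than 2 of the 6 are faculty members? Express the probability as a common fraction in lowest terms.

Total selections: C(29,6) = 475020.
Count the complement (fewer than 2 faculty members): C(11,0)·C(18,6) + C(11,1)·C(18,5) = 18564 + 94248 = 112812.
Probability = 1 − 112812/475020 = 362208/475020 = 4312/5655.

4312/5655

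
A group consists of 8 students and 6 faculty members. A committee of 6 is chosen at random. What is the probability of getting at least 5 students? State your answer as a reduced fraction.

Total selections: C(14,6) = 3003.
Favorable selections (at least 5 students): C(8,5)·C(6,1) + C(8,6)·C(6,0) = 336 + 28 = 364.
Probability = 364/3003 = 4/33.

4/33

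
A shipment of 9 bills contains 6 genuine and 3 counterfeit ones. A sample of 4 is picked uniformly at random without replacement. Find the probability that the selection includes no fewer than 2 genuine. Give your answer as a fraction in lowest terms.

Total selections: C(9,4) = 126.
The complement is exactly 1 genuine: C(6,1)·C(3,3) = 6.
Probability = 1 − 6/126 = 120/126 = 20/21.

20/21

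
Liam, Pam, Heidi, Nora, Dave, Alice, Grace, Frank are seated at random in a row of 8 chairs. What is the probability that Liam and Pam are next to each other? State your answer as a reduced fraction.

1/4

There are 8! = 40320 arrangements.
Treat Liam and Pam as a block: 7! arrangements of the blocks × 2 orders within the block = 2·5040 = 10080.
Probability = 10080/40320 = 1/4.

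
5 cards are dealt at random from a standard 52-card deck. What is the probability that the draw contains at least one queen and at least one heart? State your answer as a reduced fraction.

229297/866320

There are C(52,5) = 2598960 possible draws.
By inclusion-exclusion on the complements, draws missing all queens or all hearts: C(48,5) + C(39,5) − C(36,5) = 1712304 + 575757 − 376992 = 1911069.
So draws with at least one of each: 2598960 − 1911069 = 687891, probability 687891/2598960 = 229297/866320.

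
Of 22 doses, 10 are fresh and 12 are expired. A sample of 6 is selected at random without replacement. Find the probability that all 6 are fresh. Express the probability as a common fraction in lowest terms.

There are C(22,6) = 74613 possible selections.
Selections with all fresh: C(10,6) = 210.
Probability = 210/74613 = 10/3553.

10/3553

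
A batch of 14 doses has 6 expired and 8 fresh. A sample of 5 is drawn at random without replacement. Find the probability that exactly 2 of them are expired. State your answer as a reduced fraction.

There are C(14,5) = 2002 ways to choose 5 from 14.
Selections with exactly 2 expired: choose 2 of the 6 expired and 3 of the 8 fresh, C(6,2)·C(8,3) = 15·56 = 840.
Probability = 840/2002 = 60/143.

60/143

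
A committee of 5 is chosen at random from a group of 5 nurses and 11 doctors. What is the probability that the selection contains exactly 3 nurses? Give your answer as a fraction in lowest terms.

275/2184

The sample space is all 5-subsets of the 16: C(16,5) = 4368.
Selections with exactly 3 nurses: choose 3 of the 5 nurses and 2 of the 11 doctors, C(5,3)·C(11,2) = 10·55 = 550.
Probability = 550/4368 = 275/2184.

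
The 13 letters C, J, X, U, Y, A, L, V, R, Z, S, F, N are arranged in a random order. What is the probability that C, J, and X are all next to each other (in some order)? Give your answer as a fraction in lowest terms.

1/26

There are 13! = 6227020800 arrangements.
Treat the three as one block: 11! placements × 3! orders within the block = 39916800·6 = 239500800.
Probability = 239500800/6227020800 = 1/26.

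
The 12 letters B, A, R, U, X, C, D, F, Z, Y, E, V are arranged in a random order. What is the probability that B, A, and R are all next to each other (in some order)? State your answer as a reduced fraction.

1/22

There are 12! = 479001600 arrangements.
Treat the three as one block: 10! placements × 3! orders within the block = 3628800·6 = 21772800.
Probability = 21772800/479001600 = 1/22.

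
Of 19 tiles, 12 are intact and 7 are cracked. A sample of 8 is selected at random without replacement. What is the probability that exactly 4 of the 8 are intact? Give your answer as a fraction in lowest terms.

Total number of selections: C(19,8) = 75582.
Selections with exactly 4 intact: choose 4 of the 12 intact and 4 of the 7 cracked, C(12,4)·C(7,4) = 495·35 = 17325.
Probability = 17325/75582 = 1925/8398.

1925/8398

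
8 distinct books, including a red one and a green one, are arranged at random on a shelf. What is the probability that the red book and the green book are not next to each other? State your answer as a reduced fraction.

3/4

There are 8! = 40320 arrangements.
Arrangements with the red book and the green book adjacent: 2·7! = 10080.
So not adjacent: 40320 − 10080 = 30240, probability 30240/40320 = 3/4.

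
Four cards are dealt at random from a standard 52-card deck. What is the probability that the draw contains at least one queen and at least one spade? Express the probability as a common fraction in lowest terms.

52799/270725

There are C(52,4) = 270725 possible draws.
By inclusion-exclusion on the complements, draws missing all queens or all spades: C(48,4) + C(39,4) − C(36,4) = 194580 + 82251 − 58905 = 217926.
So draws with at least one of each: 270725 − 217926 = 52799, probability 52799/270725.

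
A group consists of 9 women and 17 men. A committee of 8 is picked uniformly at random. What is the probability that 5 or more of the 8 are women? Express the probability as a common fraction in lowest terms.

3909/62491

Total selections: C(26,8) = 1562275.
Favorable selections (5 or more women): C(9,5)·C(17,3) + C(9,6)·C(17,2) + C(9,7)·C(17,1) + C(9,8)·C(17,0) = 85680 + 11424 + 612 + 9 = 97725.
Probability = 97725/1562275 = 3909/62491.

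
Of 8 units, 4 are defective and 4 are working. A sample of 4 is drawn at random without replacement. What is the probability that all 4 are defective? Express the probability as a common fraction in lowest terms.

There are C(8,4) = 70 possible selections.
Selections with all defective: C(4,4) = 1.
Probability = 1/70.

1/70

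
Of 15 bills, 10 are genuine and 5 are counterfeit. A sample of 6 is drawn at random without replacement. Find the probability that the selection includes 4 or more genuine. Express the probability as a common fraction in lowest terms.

Total selections: C(15,6) = 5005.
Favorable selections (4 or more genuine): C(10,4)·C(5,2) + C(10,5)·C(5,1) + C(10,6)·C(5,0) = 2100 + 1260 + 210 = 3570.
Probability = 3570/5005 = 102/143.

102/143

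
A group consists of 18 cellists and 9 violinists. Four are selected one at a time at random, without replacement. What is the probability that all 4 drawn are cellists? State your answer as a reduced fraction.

Multiply the conditional probabilities at each draw: 18/27 · 17/26 · 16/25 · 15/24 = 73440/421200 = 34/195.

34/195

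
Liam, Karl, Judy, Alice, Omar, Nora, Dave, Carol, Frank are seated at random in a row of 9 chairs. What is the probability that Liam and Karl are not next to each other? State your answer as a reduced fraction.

7/9

There are 9! = 362880 arrangements.
Arrangements with Liam and Karl adjacent: 2·8! = 80640.
So not adjacent: 362880 − 80640 = 282240, probability 282240/362880 = 7/9.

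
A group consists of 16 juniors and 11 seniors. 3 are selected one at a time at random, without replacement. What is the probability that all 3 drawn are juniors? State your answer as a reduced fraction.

Multiply the conditional probabilities at each draw: 16/27 · 15/26 · 14/25 = 3360/17550 = 112/585.

112/585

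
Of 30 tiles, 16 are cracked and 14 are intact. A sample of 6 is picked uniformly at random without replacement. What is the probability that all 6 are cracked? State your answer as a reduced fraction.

88/6525

There are C(30,6) = 593775 possible selections.
Selections with all cracked: C(16,6) = 8008.
Probability = 8008/593775 = 88/6525.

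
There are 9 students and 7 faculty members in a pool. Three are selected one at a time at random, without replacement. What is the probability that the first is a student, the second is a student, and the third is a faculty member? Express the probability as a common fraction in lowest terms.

Multiply the conditional probabilities at each draw: 9/16 · 8/15 · 7/14 = 504/3360 = 3/20.

3/20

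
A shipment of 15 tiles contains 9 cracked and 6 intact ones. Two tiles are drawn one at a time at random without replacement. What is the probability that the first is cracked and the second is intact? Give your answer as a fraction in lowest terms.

Multiply the conditional probabilities at each draw: 9/15 · 6/14 = 54/210 = 9/35.

9/35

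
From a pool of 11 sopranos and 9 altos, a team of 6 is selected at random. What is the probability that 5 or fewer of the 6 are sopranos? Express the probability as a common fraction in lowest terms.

Total selections: C(20,6) = 38760.
The complement is exactly 6 sopranos: C(11,6)·C(9,0) = 462.
Probability = 1 − 462/38760 = 38298/38760 = 6383/6460.

6383/6460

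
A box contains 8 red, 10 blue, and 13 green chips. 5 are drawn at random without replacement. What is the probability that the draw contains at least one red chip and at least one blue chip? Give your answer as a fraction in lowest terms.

There are C(31,5) = 169911 possible draws.
By inclusion-exclusion on the complements, draws missing all red or all blue: C(23,5) + C(21,5) − C(13,5) = 33649 + 20349 − 1287 = 52711.
So draws with at least one of each: 169911 − 52711 = 117200, probability 117200/169911.

117200/169911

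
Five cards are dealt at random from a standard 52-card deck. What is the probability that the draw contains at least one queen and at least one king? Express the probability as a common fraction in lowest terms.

6509/64974

There are C(52,5) = 2598960 possible draws.
By inclusion-exclusion on the complements, draws missing all queens or all kings: C(48,5) + C(48,5) − C(44,5) = 1712304 + 1712304 − 1086008 = 2338600.
So draws with at least one of each: 2598960 − 2338600 = 260360, probability 260360/2598960 = 6509/64974.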